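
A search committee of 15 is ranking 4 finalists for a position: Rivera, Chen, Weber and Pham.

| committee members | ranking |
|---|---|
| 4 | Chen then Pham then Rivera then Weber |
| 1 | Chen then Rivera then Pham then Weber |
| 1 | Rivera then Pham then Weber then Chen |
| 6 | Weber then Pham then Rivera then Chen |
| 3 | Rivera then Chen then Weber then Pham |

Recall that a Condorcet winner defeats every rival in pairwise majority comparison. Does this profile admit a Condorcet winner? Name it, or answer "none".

none

Check each pair by majority over 15 ballots:
Rivera vs Chen: 1+6+3 = 10 for Rivera, 5 for Chen — Rivera by 10–5.
Rivera vs Weber: 4+1+1+3 = 9 for Rivera, 6 for Weber — Rivera by 9–6.
Rivera vs Pham: Rivera is ranked higher on 1+1+3 = 5 ballots, Pham on 10. Pham wins 10–5.
Chen vs Weber: Chen is ranked higher on 4+1+3 = 8 ballots, Weber on 7. Chen wins 8–7.
Chen vs Pham: Chen is ranked higher on 4+1+3 = 8 ballots, Pham on 7. Chen wins 8–7.
Weber vs Pham: Weber is ranked higher on 6+3 = 9 ballots, Pham on 6. Weber wins 9–6.
Every candidate loses at least once (Rivera loses to Pham; Chen loses to Rivera; Weber loses to Rivera; Pham loses to Chen). The majority relation contains the cycle Rivera beats Chen beats Pham beats Rivera, so there is no Condorcet winner.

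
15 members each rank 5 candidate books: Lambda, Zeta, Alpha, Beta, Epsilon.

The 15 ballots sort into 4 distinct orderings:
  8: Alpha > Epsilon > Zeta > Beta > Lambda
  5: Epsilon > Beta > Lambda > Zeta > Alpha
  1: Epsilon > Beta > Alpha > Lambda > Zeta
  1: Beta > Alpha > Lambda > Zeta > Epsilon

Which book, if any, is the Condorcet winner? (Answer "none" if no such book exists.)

Alpha

Pairwise majorities:
Lambda vs Zeta: Lambda is ranked higher on 5+1+1 = 7 ballots, Zeta on 8. Zeta wins 8–7.
Lambda–Alpha: Alpha 10–5.
Lambda vs Beta: Beta wins 15–0.
Lambda vs Epsilon: Epsilon, 14–1.
Zeta vs Alpha: Alpha, 10–5.
Zeta vs Beta: Zeta is ranked higher on 8 ballots, Beta on 7. Zeta wins 8–7.
Zeta vs Epsilon: Epsilon wins 14–1.
Alpha vs Beta: Alpha is ranked higher on 8 ballots, Beta on 7. Alpha wins 8–7.
Alpha vs Epsilon: Alpha, 9–6.
Beta vs Epsilon: Epsilon wins 14–1.
Alpha wins every pairwise contest, so Alpha is the Condorcet winner.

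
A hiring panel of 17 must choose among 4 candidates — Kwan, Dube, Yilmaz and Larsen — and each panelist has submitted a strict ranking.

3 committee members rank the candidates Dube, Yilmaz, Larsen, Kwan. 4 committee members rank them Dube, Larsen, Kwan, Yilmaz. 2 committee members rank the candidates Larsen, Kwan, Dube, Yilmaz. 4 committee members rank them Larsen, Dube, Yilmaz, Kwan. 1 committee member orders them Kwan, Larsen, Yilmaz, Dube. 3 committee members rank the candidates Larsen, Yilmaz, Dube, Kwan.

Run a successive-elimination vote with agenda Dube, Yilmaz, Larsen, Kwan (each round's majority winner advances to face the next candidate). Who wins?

Round 1: Dube vs Yilmaz — 13–4, Dube advances.
Round 2: Dube vs Larsen — 7–10, Larsen advances.
Round 3: Larsen vs Kwan — 16–1, Larsen advances.
The agenda winner is Larsen.

Larsen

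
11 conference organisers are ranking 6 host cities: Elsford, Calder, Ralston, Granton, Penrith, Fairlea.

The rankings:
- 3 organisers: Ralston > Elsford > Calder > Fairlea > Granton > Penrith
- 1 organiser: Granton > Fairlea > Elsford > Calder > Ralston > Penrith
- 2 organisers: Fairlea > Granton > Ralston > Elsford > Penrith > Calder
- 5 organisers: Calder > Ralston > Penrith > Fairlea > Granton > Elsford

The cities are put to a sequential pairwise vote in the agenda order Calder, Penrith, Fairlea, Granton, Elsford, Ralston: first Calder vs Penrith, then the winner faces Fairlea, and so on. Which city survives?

Round 1: Calder vs Penrith — 9–2, Calder advances.
Round 2: Calder vs Fairlea — 8–3, Calder advances.
Round 3: Calder vs Granton — 8–3, Calder advances.
Round 4: Calder vs Elsford — 5–6, Elsford advances.
Round 5: Elsford vs Ralston — 1–10, Ralston advances.
The agenda winner is Ralston.

Ralston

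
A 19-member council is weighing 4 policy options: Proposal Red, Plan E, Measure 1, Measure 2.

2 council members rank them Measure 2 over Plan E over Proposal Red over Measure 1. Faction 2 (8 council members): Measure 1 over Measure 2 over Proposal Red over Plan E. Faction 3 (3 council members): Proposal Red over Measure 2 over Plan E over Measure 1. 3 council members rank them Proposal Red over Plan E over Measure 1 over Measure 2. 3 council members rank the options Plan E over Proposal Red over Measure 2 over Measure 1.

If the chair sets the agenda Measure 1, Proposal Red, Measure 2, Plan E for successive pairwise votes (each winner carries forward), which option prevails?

Measure 2

Round 1: Measure 1 vs Proposal Red — 8–11, Proposal Red advances.
Round 2: Proposal Red vs Measure 2 — 9–10, Measure 2 advances.
Round 3: Measure 2 vs Plan E — 13–6, Measure 2 advances.
The agenda winner is Measure 2.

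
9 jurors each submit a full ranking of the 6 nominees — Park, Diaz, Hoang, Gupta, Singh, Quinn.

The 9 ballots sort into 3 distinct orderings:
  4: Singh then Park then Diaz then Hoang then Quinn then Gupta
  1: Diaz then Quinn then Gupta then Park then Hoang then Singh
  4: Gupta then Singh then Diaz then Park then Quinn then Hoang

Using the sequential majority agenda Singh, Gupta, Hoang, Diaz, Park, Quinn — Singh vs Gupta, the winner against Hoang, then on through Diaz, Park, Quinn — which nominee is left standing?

Round 1: Singh vs Gupta — 4–5, Gupta advances.
Round 2: Gupta vs Hoang — 5–4, Gupta advances.
Round 3: Gupta vs Diaz — 4–5, Diaz advances.
Round 4: Diaz vs Park — 5–4, Diaz advances.
Round 5: Diaz vs Quinn — 9–0, Diaz advances.
Diaz survives the agenda.

Diaz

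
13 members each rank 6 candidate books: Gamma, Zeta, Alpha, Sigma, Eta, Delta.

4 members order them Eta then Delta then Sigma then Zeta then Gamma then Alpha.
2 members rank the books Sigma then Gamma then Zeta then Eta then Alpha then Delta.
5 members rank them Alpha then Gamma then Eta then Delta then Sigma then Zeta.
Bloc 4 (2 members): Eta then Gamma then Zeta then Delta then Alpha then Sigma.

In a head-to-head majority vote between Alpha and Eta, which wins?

Ballots ranking Alpha above Eta: 5.
Ballots ranking Eta above Alpha: 13 − 5 = 8.
Eta wins the head-to-head 8–5.

Eta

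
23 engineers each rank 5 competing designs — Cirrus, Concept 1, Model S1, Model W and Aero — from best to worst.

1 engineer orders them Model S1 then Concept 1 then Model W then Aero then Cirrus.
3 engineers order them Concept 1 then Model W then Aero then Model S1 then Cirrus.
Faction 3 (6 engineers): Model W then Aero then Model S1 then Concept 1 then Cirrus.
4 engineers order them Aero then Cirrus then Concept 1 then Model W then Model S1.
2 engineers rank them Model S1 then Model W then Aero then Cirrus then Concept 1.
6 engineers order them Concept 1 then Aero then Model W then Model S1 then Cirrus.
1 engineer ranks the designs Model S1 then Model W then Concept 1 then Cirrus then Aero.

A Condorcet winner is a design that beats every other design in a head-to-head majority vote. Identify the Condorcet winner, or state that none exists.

none

Check each pair by majority over 23 ballots:
Cirrus vs Concept 1: 6 to 17, Concept 1.
Cirrus vs Model S1: Cirrus is ranked higher on 4 ballots, Model S1 on 19. Model S1 wins 19–4.
Cirrus vs Model W: Cirrus is ranked higher on 4 ballots, Model W on 19. Model W wins 19–4.
Cirrus vs Aero: Cirrus preferred on 1 ballot; Aero wins 22–1.
Concept 1 vs Model S1: 3+4+6 = 13 for Concept 1, 10 for Model S1 — Concept 1 by 13–10.
Concept 1 vs Model W: 1+3+4+6 = 14 for Concept 1, 9 for Model W — Concept 1 by 14–9.
Concept 1 vs Aero: Concept 1 is ranked higher on 1+3+6+1 = 11 ballots, Aero on 12. Aero wins 12–11.
Model S1 vs Model W: 4 to 19, Model W.
Model S1 vs Aero: Model S1 is ranked higher on 1+2+1 = 4 ballots, Aero on 19. Aero wins 19–4.
Model W vs Aero: Model W is ranked higher on 1+3+6+2+1 = 13 ballots, Aero on 10. Model W wins 13–10.
Each design drops at least one matchup (Cirrus loses to Concept 1; Concept 1 loses to Aero; Model S1 loses to Concept 1; Model W loses to Concept 1; Aero loses to Model W); the cycle Concept 1 beats Model W beats Aero beats Concept 1 rules out a Condorcet winner.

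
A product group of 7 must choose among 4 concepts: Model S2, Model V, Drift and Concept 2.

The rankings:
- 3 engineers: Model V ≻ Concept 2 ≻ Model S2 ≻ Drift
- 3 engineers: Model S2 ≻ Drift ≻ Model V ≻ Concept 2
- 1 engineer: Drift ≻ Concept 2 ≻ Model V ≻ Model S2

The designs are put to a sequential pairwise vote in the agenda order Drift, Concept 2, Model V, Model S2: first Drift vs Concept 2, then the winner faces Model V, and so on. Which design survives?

Model S2

Round 1: Drift vs Concept 2 — 4–3, Drift advances.
Round 2: Drift vs Model V — 4–3, Drift advances.
Round 3: Drift vs Model S2 — 1–6, Model S2 advances.
The agenda winner is Model S2.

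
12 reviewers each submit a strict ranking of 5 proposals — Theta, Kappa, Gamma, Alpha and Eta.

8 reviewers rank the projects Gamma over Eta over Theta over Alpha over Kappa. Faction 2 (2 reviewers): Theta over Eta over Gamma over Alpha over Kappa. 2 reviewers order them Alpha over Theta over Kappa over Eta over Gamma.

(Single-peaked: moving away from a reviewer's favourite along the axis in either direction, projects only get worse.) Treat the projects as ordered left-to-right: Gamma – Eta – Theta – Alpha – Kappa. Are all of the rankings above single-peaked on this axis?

Axis positions: Gamma=1, Eta=2, Theta=3, Alpha=4, Kappa=5.
Faction 1 (peak Gamma at position 1): ranking walks positions 1-2-3-4-5, expanding outward from the peak — single-peaked.
Faction 2 (peak Theta at position 3): ranking walks positions 3-2-1-4-5, expanding outward from the peak — single-peaked.
Faction 3 (peak Alpha at position 4): ranking walks positions 4-3-5-2-1, expanding outward from the peak — single-peaked.
Every ranking is single-peaked on this axis.

yes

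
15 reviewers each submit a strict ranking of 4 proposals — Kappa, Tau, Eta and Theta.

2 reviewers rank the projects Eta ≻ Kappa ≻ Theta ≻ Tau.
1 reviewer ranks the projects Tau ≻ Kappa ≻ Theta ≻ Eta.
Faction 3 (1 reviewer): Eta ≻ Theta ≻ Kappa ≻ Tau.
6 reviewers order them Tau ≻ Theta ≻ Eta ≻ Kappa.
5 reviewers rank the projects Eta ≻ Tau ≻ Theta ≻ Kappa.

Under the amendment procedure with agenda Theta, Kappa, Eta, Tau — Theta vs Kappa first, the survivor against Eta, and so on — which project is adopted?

Eta

Round 1: Theta vs Kappa — 12–3, Theta advances.
Round 2: Theta vs Eta — 7–8, Eta advances.
Round 3: Eta vs Tau — 8–7, Eta advances.
Eta survives the agenda.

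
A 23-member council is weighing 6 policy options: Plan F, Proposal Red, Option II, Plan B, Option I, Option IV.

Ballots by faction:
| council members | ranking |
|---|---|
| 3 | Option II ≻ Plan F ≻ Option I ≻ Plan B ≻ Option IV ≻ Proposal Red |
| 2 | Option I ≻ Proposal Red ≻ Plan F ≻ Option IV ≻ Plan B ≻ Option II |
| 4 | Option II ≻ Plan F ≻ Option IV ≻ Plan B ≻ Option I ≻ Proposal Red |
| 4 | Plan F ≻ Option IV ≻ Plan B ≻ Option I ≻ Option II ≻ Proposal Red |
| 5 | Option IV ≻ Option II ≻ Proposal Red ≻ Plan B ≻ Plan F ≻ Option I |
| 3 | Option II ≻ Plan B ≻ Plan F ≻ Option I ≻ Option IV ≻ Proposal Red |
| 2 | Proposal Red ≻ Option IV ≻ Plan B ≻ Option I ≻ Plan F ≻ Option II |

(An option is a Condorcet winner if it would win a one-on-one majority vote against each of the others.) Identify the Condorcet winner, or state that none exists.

Head-to-head results (23 council members):
Plan F vs Proposal Red: 14 to 9, Plan F.
Plan F–Option II: Option II 15–8.
Plan F vs Plan B: Plan F wins 13–10.
Plan F vs Option I: Plan F wins 19–4.
Plan F vs Option IV: 16 to 7, Plan F.
Proposal Red vs Option II: Option II, 19–4.
Proposal Red vs Plan B: Proposal Red is ranked higher on 2+5+2 = 9 ballots, Plan B on 14. Plan B wins 14–9.
Proposal Red vs Option I: Proposal Red preferred on 5+2 = 7 ballots; Option I wins 16–7.
Proposal Red–Option IV: Option IV 19–4.
Option II vs Plan B: Option II, 15–8.
Option II vs Option I: 15 to 8, Option II.
Option II vs Option IV: 3+4+3 = 10 for Option II, 13 for Option IV — Option IV by 13–10.
Plan B vs Option I: 4+4+5+3+2 = 18 for Plan B, 5 for Option I — Plan B by 18–5.
Plan B vs Option IV: Option IV wins 17–6.
Option I vs Option IV: Option IV wins 15–8.
Each option drops at least one matchup (Plan F loses to Option II; Proposal Red loses to Plan F; Option II loses to Option IV; Plan B loses to Plan F; Option I loses to Plan F; Option IV loses to Plan F); the cycle Plan F beats Option IV beats Option II beats Plan F rules out a Condorcet winner.

none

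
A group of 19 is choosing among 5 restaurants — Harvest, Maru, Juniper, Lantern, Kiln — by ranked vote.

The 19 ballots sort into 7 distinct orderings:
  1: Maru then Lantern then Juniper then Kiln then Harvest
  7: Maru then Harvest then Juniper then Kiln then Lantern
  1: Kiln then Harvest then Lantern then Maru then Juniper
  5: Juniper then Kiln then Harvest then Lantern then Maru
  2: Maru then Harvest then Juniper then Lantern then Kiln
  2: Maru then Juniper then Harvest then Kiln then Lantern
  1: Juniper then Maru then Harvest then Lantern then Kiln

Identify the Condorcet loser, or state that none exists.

Lantern

Pairwise majorities:
Harvest vs Maru: Harvest preferred on 1+5 = 6 ballots; Maru wins 13–6.
Harvest vs Juniper: 7+1+2 = 10 for Harvest, 9 for Juniper — Harvest by 10–9.
Harvest vs Lantern: Harvest preferred on 7+1+5+2+2+1 = 18 ballots; Harvest wins 18–1.
Harvest vs Kiln: Harvest is ranked higher on 7+2+2+1 = 12 ballots, Kiln on 7. Harvest wins 12–7.
Maru vs Juniper: Maru, 13–6.
Maru vs Lantern: 1+7+2+2+1 = 13 for Maru, 6 for Lantern — Maru by 13–6.
Maru vs Kiln: 13 to 6, Maru.
Juniper–Lantern: Juniper 17–2.
Juniper vs Kiln: Juniper preferred on 1+7+5+2+2+1 = 18 ballots; Juniper wins 18–1.
Lantern vs Kiln: 4 to 15, Kiln.
Only Lantern has no wins; Lantern is the Condorcet loser.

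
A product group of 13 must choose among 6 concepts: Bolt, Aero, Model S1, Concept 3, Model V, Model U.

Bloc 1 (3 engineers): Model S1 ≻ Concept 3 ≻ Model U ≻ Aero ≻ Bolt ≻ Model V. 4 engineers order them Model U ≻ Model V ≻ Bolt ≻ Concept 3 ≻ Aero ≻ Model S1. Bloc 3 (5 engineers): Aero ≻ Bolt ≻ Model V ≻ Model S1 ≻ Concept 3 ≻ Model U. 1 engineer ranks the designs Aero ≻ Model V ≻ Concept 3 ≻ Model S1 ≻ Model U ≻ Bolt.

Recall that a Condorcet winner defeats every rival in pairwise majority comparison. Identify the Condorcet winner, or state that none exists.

Check each pair by majority over 13 ballots:
Bolt vs Aero: Aero wins 9–4.
Bolt–Model S1: Bolt 9–4.
Bolt vs Concept 3: Bolt is ranked higher on 4+5 = 9 ballots, Concept 3 on 4. Bolt wins 9–4.
Bolt vs Model V: Bolt wins 8–5.
Bolt–Model U: Model U 8–5.
Aero vs Model S1: Aero wins 10–3.
Aero vs Concept 3: Concept 3 wins 7–6.
Aero vs Model V: Aero is ranked higher on 3+5+1 = 9 ballots, Model V on 4. Aero wins 9–4.
Aero vs Model U: Model U, 7–6.
Model S1 vs Concept 3: Model S1 preferred on 3+5 = 8 ballots; Model S1 wins 8–5.
Model S1 vs Model V: Model S1 preferred on 3 ballots; Model V wins 10–3.
Model S1 vs Model U: 3+5+1 = 9 for Model S1, 4 for Model U — Model S1 by 9–4.
Concept 3 vs Model V: Model V, 10–3.
Concept 3–Model U: Concept 3 9–4.
Model V vs Model U: Model V preferred on 5+1 = 6 ballots; Model U wins 7–6.
Each design drops at least one matchup (Bolt loses to Aero; Aero loses to Concept 3; Model S1 loses to Bolt; Concept 3 loses to Bolt; Model V loses to Bolt; Model U loses to Model S1); the cycle Bolt → Model S1 → Model U → Bolt rules out a Condorcet winner.

none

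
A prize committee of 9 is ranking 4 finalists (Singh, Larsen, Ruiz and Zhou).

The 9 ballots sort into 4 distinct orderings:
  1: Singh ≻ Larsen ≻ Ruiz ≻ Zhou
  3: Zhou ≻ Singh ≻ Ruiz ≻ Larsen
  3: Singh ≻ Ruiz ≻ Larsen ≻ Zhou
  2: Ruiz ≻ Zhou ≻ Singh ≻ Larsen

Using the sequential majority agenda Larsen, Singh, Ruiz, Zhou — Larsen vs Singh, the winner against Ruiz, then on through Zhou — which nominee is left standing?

Zhou

Round 1: Larsen vs Singh — 0–9, Singh advances.
Round 2: Singh vs Ruiz — 7–2, Singh advances.
Round 3: Singh vs Zhou — 4–5, Zhou advances.
The agenda winner is Zhou.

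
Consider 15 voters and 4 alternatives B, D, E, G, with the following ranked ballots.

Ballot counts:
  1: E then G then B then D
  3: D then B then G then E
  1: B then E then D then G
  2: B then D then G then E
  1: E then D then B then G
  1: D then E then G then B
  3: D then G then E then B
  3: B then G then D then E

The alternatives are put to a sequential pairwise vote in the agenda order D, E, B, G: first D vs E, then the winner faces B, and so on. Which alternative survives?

Round 1: D vs E — 12–3, D advances.
Round 2: D vs B — 8–7, D advances.
Round 3: D vs G — 11–4, D advances.
D survives the agenda.

D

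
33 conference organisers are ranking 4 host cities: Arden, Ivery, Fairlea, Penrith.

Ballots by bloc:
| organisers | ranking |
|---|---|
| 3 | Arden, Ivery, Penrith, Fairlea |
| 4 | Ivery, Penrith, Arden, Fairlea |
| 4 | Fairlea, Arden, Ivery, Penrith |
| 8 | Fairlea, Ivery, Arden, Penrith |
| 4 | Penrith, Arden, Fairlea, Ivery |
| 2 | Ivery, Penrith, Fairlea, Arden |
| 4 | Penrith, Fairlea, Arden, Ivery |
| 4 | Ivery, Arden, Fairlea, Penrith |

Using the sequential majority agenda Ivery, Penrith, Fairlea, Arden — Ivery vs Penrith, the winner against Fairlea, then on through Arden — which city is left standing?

Round 1: Ivery vs Penrith — 25–8, Ivery advances.
Round 2: Ivery vs Fairlea — 13–20, Fairlea advances.
Round 3: Fairlea vs Arden — 18–15, Fairlea advances.
The agenda winner is Fairlea.

Fairlea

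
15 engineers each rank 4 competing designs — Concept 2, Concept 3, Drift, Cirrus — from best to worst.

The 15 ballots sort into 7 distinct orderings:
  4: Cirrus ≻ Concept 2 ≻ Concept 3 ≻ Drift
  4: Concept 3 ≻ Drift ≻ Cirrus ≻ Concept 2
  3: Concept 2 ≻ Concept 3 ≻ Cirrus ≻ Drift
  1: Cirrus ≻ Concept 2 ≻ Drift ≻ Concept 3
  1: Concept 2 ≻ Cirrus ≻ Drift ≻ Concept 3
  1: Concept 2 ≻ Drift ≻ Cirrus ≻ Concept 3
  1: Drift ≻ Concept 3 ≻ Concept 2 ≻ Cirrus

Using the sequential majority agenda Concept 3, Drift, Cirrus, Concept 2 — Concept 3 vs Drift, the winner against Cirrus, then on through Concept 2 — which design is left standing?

Round 1: Concept 3 vs Drift — 11–4, Concept 3 advances.
Round 2: Concept 3 vs Cirrus — 8–7, Concept 3 advances.
Round 3: Concept 3 vs Concept 2 — 5–10, Concept 2 advances.
The agenda winner is Concept 2.

Concept 2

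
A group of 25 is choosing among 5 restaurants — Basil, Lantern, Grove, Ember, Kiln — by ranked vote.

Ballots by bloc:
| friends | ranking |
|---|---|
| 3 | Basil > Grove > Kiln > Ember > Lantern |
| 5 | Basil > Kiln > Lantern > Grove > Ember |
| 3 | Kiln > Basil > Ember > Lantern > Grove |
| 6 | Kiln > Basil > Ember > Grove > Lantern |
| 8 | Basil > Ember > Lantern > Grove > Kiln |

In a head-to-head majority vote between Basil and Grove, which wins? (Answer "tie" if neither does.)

Ballots ranking Basil above Grove: 3 + 5 + 3 + 6 + 8 = 25.
Ballots ranking Grove above Basil: 25 − 25 = 0.
Basil wins the head-to-head 25–0.

Basil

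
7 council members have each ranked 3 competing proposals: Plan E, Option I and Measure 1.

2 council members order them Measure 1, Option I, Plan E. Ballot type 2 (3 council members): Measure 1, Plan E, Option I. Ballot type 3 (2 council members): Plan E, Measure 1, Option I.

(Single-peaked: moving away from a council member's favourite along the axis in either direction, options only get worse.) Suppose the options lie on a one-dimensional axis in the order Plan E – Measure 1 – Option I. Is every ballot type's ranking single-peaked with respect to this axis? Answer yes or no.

yes

Axis positions: Plan E=1, Measure 1=2, Option I=3.
Ballot type 1 (peak Measure 1 at position 2): ranking walks positions 2-3-1, expanding outward from the peak — single-peaked.
Ballot type 2 (peak Measure 1 at position 2): ranking walks positions 2-1-3, expanding outward from the peak — single-peaked.
Ballot type 3 (peak Plan E at position 1): ranking walks positions 1-2-3, expanding outward from the peak — single-peaked.
Every ranking is single-peaked on this axis.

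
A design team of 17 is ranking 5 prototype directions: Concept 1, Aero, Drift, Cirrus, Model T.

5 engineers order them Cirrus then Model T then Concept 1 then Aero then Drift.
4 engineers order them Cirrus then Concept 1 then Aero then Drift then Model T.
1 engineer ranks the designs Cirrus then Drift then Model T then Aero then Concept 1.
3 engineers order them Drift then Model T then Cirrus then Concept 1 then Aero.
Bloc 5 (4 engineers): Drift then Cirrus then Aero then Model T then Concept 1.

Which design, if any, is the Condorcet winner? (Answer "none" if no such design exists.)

Cirrus

Head-to-head results (17 engineers):
Concept 1 vs Aero: Concept 1, 12–5.
Concept 1 vs Drift: Concept 1 wins 9–8.
Concept 1 vs Cirrus: Cirrus wins 17–0.
Concept 1–Model T: Model T 13–4.
Aero vs Drift: Aero wins 9–8.
Aero vs Cirrus: Cirrus wins 17–0.
Aero–Model T: Model T 9–8.
Drift–Cirrus: Cirrus 10–7.
Drift vs Model T: Drift, 12–5.
Cirrus vs Model T: Cirrus wins 14–3.
Cirrus beats each of Concept 1, Aero, Drift, Model T — Cirrus is the Condorcet winner.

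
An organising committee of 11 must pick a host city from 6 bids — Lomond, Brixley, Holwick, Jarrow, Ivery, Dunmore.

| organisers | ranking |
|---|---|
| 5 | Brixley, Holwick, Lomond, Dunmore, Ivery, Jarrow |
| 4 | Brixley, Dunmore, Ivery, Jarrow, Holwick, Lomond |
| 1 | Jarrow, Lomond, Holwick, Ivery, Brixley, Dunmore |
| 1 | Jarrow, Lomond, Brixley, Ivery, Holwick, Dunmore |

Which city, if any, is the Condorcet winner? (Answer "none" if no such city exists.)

Brixley

Pairwise majorities:
Lomond vs Brixley: 1+1 = 2 for Lomond, 9 for Brixley — Brixley by 9–2.
Lomond vs Holwick: Lomond is ranked higher on 1+1 = 2 ballots, Holwick on 9. Holwick wins 9–2.
Lomond vs Jarrow: Lomond preferred on 5 ballots; Jarrow wins 6–5.
Lomond vs Ivery: 5+1+1 = 7 for Lomond, 4 for Ivery — Lomond by 7–4.
Lomond vs Dunmore: 5+1+1 = 7 for Lomond, 4 for Dunmore — Lomond by 7–4.
Brixley vs Holwick: Brixley is ranked higher on 5+4+1 = 10 ballots, Holwick on 1. Brixley wins 10–1.
Brixley vs Jarrow: 5+4 = 9 for Brixley, 2 for Jarrow — Brixley by 9–2.
Brixley vs Ivery: Brixley is ranked higher on 5+4+1 = 10 ballots, Ivery on 1. Brixley wins 10–1.
Brixley vs Dunmore: 11 to 0, Brixley.
Holwick vs Jarrow: Holwick is ranked higher on 5 ballots, Jarrow on 6. Jarrow wins 6–5.
Holwick vs Ivery: 5+1 = 6 for Holwick, 5 for Ivery — Holwick by 6–5.
Holwick vs Dunmore: Holwick preferred on 5+1+1 = 7 ballots; Holwick wins 7–4.
Jarrow vs Ivery: Jarrow is ranked higher on 1+1 = 2 ballots, Ivery on 9. Ivery wins 9–2.
Jarrow vs Dunmore: Jarrow preferred on 1+1 = 2 ballots; Dunmore wins 9–2.
Ivery vs Dunmore: 2 to 9, Dunmore.
Only Brixley has no losses; Brixley is the Condorcet winner.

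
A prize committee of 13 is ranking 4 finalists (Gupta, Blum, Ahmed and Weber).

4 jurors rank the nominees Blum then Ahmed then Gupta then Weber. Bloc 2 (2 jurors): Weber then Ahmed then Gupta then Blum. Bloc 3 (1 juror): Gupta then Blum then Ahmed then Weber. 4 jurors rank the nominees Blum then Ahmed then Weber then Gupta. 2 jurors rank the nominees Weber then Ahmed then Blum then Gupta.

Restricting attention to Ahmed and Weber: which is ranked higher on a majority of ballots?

Ballots ranking Ahmed above Weber: 4 + 1 + 4 = 9.
Ballots ranking Weber above Ahmed: 13 − 9 = 4.
Ahmed wins the head-to-head 9–4.

Ahmed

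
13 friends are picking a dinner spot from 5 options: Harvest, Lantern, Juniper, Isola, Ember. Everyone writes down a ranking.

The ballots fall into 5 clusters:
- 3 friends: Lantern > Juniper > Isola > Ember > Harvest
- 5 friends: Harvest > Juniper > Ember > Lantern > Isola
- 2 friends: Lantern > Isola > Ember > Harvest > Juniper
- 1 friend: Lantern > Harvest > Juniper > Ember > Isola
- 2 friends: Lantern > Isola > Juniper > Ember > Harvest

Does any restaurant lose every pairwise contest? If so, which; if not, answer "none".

Pairwise majorities:
Harvest vs Lantern: Harvest is ranked higher on 5 ballots, Lantern on 8. Lantern wins 8–5.
Harvest vs Juniper: Harvest wins 8–5.
Harvest vs Isola: 5+1 = 6 for Harvest, 7 for Isola — Isola by 7–6.
Harvest vs Ember: Ember wins 7–6.
Lantern–Juniper: Lantern 8–5.
Lantern vs Isola: Lantern wins 13–0.
Lantern vs Ember: 3+2+1+2 = 8 for Lantern, 5 for Ember — Lantern by 8–5.
Juniper vs Isola: Juniper wins 9–4.
Juniper vs Ember: Juniper is ranked higher on 3+5+1+2 = 11 ballots, Ember on 2. Juniper wins 11–2.
Isola vs Ember: Isola is ranked higher on 3+2+2 = 7 ballots, Ember on 6. Isola wins 7–6.
Each restaurant has at least one pairwise win (Harvest beats Juniper; Lantern beats Harvest; Juniper beats Isola; Isola beats Harvest; Ember beats Harvest) — no Condorcet loser.

none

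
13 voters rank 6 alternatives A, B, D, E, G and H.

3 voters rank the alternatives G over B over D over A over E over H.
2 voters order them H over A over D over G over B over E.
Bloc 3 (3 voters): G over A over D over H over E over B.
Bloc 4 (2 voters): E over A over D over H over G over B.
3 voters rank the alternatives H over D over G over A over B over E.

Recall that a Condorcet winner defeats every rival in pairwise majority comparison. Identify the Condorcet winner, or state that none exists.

none

Pairwise majorities:
A vs B: A is ranked higher on 2+3+2+3 = 10 ballots, B on 3. A wins 10–3.
A vs D: A wins 7–6.
A vs E: A preferred on 3+2+3+3 = 11 ballots; A wins 11–2.
A vs G: G, 9–4.
A vs H: A, 8–5.
B vs D: 3 for B, 10 for D — D by 10–3.
B vs E: B is ranked higher on 3+2+3 = 8 ballots, E on 5. B wins 8–5.
B vs G: B preferred on 0 ballots; G wins 13–0.
B vs H: H, 10–3.
D vs E: D is ranked higher on 3+2+3+3 = 11 ballots, E on 2. D wins 11–2.
D vs G: 2+2+3 = 7 for D, 6 for G — D by 7–6.
D vs H: D is ranked higher on 3+3+2 = 8 ballots, H on 5. D wins 8–5.
E vs G: G, 11–2.
E vs H: H wins 8–5.
G vs H: 3+3 = 6 for G, 7 for H — H by 7–6.
No alternative is unbeaten: A loses to G; B loses to A; D loses to A; E loses to A; G loses to D; H loses to A. In particular A → D → G → A is a majority cycle — no Condorcet winner exists.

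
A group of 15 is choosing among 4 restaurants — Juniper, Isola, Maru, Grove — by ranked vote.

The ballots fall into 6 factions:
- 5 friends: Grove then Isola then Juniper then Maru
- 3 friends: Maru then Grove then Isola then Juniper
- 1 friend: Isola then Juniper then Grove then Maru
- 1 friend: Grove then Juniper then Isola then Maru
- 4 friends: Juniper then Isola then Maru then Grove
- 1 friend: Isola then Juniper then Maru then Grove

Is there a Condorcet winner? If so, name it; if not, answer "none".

Head-to-head results (15 friends):
Juniper vs Isola: Juniper preferred on 1+4 = 5 ballots; Isola wins 10–5.
Juniper vs Maru: 12 to 3, Juniper.
Juniper vs Grove: Juniper is ranked higher on 1+4+1 = 6 ballots, Grove on 9. Grove wins 9–6.
Isola vs Maru: Isola preferred on 5+1+1+4+1 = 12 ballots; Isola wins 12–3.
Isola vs Grove: Isola is ranked higher on 1+4+1 = 6 ballots, Grove on 9. Grove wins 9–6.
Maru vs Grove: 8 to 7, Maru.
Every restaurant loses at least once (Juniper loses to Isola; Isola loses to Grove; Maru loses to Juniper; Grove loses to Maru). The majority relation contains the cycle Juniper > Maru > Grove > Juniper, so there is no Condorcet winner.

none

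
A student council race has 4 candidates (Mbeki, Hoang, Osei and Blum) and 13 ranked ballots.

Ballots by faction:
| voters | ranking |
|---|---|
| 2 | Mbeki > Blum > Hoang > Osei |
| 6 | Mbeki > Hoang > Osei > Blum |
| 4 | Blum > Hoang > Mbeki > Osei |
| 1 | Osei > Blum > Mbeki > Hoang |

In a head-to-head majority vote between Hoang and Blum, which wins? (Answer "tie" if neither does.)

Ballots ranking Hoang above Blum: 6.
Ballots ranking Blum above Hoang: 13 − 6 = 7.
Blum wins the head-to-head 7–6.

Blum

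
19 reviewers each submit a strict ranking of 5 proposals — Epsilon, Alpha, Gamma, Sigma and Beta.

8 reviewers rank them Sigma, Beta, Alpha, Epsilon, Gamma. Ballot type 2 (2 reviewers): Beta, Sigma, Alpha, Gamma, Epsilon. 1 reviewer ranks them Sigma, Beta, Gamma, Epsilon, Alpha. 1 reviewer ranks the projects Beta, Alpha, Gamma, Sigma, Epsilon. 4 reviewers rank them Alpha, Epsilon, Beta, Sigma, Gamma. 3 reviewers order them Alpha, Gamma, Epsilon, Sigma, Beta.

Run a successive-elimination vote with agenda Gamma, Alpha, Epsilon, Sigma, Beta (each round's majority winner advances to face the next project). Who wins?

Round 1: Gamma vs Alpha — 1–18, Alpha advances.
Round 2: Alpha vs Epsilon — 18–1, Alpha advances.
Round 3: Alpha vs Sigma — 8–11, Sigma advances.
Round 4: Sigma vs Beta — 12–7, Sigma advances.
The agenda winner is Sigma.

Sigma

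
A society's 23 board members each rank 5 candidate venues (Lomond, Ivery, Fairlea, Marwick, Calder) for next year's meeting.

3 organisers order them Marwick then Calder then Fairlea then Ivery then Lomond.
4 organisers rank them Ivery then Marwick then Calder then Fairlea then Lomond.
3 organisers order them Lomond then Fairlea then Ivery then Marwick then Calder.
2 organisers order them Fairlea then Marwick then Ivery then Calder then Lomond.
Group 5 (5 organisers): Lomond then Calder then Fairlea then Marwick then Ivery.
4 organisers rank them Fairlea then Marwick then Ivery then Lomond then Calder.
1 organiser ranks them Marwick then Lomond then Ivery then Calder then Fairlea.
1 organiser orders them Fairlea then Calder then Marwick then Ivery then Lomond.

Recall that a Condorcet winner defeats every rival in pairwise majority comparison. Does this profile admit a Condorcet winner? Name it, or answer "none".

none

Pairwise majorities:
Lomond vs Ivery: Lomond preferred on 3+5+1 = 9 ballots; Ivery wins 14–9.
Lomond vs Fairlea: 9 to 14, Fairlea.
Lomond vs Marwick: Lomond preferred on 3+5 = 8 ballots; Marwick wins 15–8.
Lomond vs Calder: 3+5+4+1 = 13 for Lomond, 10 for Calder — Lomond by 13–10.
Ivery vs Fairlea: 4+1 = 5 for Ivery, 18 for Fairlea — Fairlea by 18–5.
Ivery vs Marwick: 4+3 = 7 for Ivery, 16 for Marwick — Marwick by 16–7.
Ivery vs Calder: Ivery is ranked higher on 4+3+2+4+1 = 14 ballots, Calder on 9. Ivery wins 14–9.
Fairlea vs Marwick: 15 to 8, Fairlea.
Fairlea vs Calder: Fairlea preferred on 3+2+4+1 = 10 ballots; Calder wins 13–10.
Marwick vs Calder: Marwick preferred on 3+4+3+2+4+1 = 17 ballots; Marwick wins 17–6.
No city is unbeaten: Lomond loses to Ivery; Ivery loses to Fairlea; Fairlea loses to Calder; Marwick loses to Fairlea; Calder loses to Lomond. In particular Lomond > Calder > Fairlea > Lomond is a majority cycle — no Condorcet winner exists.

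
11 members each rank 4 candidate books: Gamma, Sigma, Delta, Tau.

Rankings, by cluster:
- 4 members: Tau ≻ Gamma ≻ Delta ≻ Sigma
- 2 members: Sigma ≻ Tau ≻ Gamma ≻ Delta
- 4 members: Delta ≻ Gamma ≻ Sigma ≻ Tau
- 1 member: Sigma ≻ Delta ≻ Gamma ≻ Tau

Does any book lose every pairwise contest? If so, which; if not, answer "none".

Pairwise majorities:
Gamma vs Sigma: Gamma, 8–3.
Gamma vs Delta: Gamma, 6–5.
Gamma–Tau: Tau 6–5.
Sigma vs Delta: Sigma is ranked higher on 2+1 = 3 ballots, Delta on 8. Delta wins 8–3.
Sigma vs Tau: Sigma wins 7–4.
Delta vs Tau: Tau, 6–5.
No book is winless: Gamma beats Sigma; Sigma beats Tau; Delta beats Sigma; Tau beats Gamma. There is no Condorcet loser.

none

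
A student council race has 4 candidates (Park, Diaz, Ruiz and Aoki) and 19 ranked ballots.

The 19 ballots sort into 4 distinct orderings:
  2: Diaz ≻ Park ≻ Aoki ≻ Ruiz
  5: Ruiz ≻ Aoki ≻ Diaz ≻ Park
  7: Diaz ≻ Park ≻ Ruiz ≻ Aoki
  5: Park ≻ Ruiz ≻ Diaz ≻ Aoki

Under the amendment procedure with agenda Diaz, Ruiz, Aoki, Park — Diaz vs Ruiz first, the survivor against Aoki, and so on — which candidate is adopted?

Park

Round 1: Diaz vs Ruiz — 9–10, Ruiz advances.
Round 2: Ruiz vs Aoki — 17–2, Ruiz advances.
Round 3: Ruiz vs Park — 5–14, Park advances.
The agenda winner is Park.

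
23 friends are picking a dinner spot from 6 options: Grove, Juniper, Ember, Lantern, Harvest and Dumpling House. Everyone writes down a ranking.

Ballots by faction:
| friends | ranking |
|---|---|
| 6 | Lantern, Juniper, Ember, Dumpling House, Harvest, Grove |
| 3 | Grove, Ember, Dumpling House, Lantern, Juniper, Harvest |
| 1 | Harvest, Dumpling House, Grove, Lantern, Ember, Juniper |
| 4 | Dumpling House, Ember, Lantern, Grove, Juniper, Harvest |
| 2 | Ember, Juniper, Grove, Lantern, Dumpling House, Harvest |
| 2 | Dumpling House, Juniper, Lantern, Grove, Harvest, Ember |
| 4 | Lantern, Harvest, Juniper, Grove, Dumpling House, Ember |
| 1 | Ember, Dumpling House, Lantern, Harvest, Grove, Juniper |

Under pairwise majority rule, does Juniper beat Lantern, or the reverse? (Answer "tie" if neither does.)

Lantern

Ballots ranking Juniper above Lantern: 2 + 2 = 4.
Ballots ranking Lantern above Juniper: 23 − 4 = 19.
Lantern wins the head-to-head 19–4.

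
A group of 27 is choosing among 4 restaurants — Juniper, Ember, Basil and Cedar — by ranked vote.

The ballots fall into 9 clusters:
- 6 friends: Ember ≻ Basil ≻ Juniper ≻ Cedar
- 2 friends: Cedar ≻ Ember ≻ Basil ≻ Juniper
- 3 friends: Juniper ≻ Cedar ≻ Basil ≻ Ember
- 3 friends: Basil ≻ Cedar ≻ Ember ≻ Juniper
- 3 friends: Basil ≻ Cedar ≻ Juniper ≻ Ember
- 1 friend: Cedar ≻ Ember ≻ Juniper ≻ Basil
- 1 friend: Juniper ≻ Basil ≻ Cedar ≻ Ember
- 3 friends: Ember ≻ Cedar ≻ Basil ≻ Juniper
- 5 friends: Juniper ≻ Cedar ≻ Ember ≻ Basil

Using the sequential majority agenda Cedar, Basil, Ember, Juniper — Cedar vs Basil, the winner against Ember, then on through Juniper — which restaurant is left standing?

Juniper

Round 1: Cedar vs Basil — 14–13, Cedar advances.
Round 2: Cedar vs Ember — 18–9, Cedar advances.
Round 3: Cedar vs Juniper — 12–15, Juniper advances.
Juniper survives the agenda.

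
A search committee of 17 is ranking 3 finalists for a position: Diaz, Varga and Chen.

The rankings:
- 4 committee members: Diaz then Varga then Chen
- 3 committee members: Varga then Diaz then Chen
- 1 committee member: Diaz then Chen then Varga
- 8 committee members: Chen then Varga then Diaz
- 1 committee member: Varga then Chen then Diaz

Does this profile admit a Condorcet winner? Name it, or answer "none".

Check each pair by majority over 17 ballots:
Diaz vs Varga: Varga wins 12–5.
Diaz vs Chen: Chen wins 9–8.
Varga–Chen: Chen 9–8.
Only Chen has no losses; Chen is the Condorcet winner.

Chen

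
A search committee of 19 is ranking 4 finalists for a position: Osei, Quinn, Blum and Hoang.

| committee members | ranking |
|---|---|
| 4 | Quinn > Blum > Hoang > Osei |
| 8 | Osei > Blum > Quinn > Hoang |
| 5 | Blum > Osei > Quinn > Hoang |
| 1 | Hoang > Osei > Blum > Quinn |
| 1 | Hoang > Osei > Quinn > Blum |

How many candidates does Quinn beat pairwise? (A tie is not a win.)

1

Quinn against each rival (19 committee members):
Quinn–Osei: Osei 15–4.
Quinn vs Blum: 5 to 14, Blum.
Quinn vs Hoang: Quinn is ranked higher on 4+8+5 = 17 ballots, Hoang on 2. Quinn wins 17–2.
Quinn beats Hoang; loses to Osei, Blum — 1 pairwise win.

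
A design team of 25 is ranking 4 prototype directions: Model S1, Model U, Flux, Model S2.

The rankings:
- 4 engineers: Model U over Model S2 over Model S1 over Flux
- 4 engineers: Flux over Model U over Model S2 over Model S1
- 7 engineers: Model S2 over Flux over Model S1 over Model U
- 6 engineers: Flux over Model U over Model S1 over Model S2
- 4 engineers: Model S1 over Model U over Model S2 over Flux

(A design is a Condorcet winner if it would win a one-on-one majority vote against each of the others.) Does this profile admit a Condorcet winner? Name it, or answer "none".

Check each pair by majority over 25 ballots:
Model S1 vs Model U: Model S1 is ranked higher on 7+4 = 11 ballots, Model U on 14. Model U wins 14–11.
Model S1 vs Flux: Model S1 is ranked higher on 4+4 = 8 ballots, Flux on 17. Flux wins 17–8.
Model S1 vs Model S2: 10 to 15, Model S2.
Model U vs Flux: 4+4 = 8 for Model U, 17 for Flux — Flux by 17–8.
Model U vs Model S2: 4+4+6+4 = 18 for Model U, 7 for Model S2 — Model U by 18–7.
Flux vs Model S2: Flux preferred on 4+6 = 10 ballots; Model S2 wins 15–10.
Each design drops at least one matchup (Model S1 loses to Model U; Model U loses to Flux; Flux loses to Model S2; Model S2 loses to Model U); the cycle Model U → Model S2 → Flux → Model U rules out a Condorcet winner.

none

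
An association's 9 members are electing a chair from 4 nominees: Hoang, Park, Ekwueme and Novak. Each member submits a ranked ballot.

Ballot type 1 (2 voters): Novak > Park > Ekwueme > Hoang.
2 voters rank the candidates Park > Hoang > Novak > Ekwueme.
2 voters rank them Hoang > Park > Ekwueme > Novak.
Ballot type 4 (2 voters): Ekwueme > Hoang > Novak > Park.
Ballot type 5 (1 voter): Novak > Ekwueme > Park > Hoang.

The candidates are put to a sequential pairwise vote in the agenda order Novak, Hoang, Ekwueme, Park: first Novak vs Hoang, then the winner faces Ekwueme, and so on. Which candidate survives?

Park

Round 1: Novak vs Hoang — 3–6, Hoang advances.
Round 2: Hoang vs Ekwueme — 4–5, Ekwueme advances.
Round 3: Ekwueme vs Park — 3–6, Park advances.
The agenda winner is Park.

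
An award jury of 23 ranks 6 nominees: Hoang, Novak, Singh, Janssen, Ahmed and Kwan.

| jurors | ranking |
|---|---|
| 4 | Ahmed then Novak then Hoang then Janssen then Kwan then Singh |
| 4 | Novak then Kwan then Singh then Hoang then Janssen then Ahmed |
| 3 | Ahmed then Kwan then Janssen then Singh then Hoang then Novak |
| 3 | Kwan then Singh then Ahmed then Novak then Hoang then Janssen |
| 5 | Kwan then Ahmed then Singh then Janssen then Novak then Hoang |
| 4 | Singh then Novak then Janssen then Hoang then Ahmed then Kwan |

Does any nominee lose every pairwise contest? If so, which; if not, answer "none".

Pairwise majorities:
Hoang–Novak: Novak 20–3.
Hoang vs Singh: Singh wins 19–4.
Hoang vs Janssen: 4+4+3 = 11 for Hoang, 12 for Janssen — Janssen by 12–11.
Hoang vs Ahmed: 8 to 15, Ahmed.
Hoang vs Kwan: Hoang preferred on 4+4 = 8 ballots; Kwan wins 15–8.
Novak vs Singh: 8 to 15, Singh.
Novak vs Janssen: Novak preferred on 4+4+3+4 = 15 ballots; Novak wins 15–8.
Novak vs Ahmed: Ahmed wins 15–8.
Novak vs Kwan: Novak wins 12–11.
Singh vs Janssen: Singh is ranked higher on 4+3+5+4 = 16 ballots, Janssen on 7. Singh wins 16–7.
Singh vs Ahmed: 4+3+4 = 11 for Singh, 12 for Ahmed — Ahmed by 12–11.
Singh vs Kwan: Kwan wins 19–4.
Janssen vs Ahmed: 8 to 15, Ahmed.
Janssen vs Kwan: Janssen is ranked higher on 4+4 = 8 ballots, Kwan on 15. Kwan wins 15–8.
Ahmed vs Kwan: Ahmed is ranked higher on 4+3+4 = 11 ballots, Kwan on 12. Kwan wins 12–11.
Hoang is beaten in every head-to-head and is the Condorcet loser.

Hoang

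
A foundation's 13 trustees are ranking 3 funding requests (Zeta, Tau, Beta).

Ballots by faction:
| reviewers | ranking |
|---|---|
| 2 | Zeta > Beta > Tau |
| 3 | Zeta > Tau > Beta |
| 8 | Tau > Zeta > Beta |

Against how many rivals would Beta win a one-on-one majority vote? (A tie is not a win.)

Beta against each rival (13 reviewers):
Beta vs Zeta: Zeta wins 13–0.
Beta vs Tau: Tau wins 11–2.
Beta beats no one; loses to Zeta, Tau — 0 pairwise wins.

0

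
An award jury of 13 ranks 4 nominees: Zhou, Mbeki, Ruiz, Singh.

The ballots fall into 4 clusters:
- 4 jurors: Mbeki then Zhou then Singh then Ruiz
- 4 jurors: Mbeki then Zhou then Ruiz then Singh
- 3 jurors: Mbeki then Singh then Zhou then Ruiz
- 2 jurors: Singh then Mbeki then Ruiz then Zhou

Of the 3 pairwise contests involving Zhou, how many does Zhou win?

2

Zhou against each rival (13 jurors):
Zhou vs Mbeki: 0 for Zhou, 13 for Mbeki — Mbeki by 13–0.
Zhou vs Ruiz: Zhou, 11–2.
Zhou vs Singh: Zhou preferred on 4+4 = 8 ballots; Zhou wins 8–5.
Zhou beats Ruiz, Singh; loses to Mbeki — 2 pairwise wins.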